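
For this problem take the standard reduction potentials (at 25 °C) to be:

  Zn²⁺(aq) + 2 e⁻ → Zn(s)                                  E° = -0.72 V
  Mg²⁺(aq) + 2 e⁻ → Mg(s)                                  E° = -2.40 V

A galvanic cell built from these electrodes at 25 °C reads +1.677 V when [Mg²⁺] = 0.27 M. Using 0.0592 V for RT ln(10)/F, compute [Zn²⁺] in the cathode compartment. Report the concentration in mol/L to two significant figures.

Zn²⁺/Zn is the cathode, Mg²⁺/Mg the anode: E°cell = +1.68 V, n = 2.
Overall reaction: Zn²⁺(aq) + Mg(s) → Zn(s) + Mg²⁺(aq); Q = [Mg²⁺]^1/[Zn²⁺]^1.
From E = E° − (0.0592/n) log Q: log Q = (E° − E)·n/0.0592 = (+1.68 − (+1.677))·2/0.0592 = 0.1014.
So 1·log[Zn²⁺] = 1·log(0.27) − log Q = -0.5686 − (0.1014) = -0.6700; [Zn²⁺] = 10^(-0.6700) ≈ 0.21 M.

0.21 M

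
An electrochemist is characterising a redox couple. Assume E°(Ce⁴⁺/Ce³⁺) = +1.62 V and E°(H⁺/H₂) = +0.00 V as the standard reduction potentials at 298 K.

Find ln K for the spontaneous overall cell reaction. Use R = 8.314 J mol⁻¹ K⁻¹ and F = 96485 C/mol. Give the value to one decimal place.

Cathode: Ce⁴⁺/Ce³⁺; anode: H⁺/H₂. E°cell = (+1.62) − (+0.00) = +1.62 V, with n = 2.
ΔG° = −nFE° = −RT ln K, so ln K = nFE°/(RT) = (2)(96485)(+1.62) / ((8.314)(298)) = 126.177.

126.2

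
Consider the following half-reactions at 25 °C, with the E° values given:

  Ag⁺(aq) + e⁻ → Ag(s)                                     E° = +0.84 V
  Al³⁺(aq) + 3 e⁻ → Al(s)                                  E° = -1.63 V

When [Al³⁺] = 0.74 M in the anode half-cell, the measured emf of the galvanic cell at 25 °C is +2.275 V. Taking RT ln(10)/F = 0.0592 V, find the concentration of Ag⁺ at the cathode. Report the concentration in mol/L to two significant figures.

Ag⁺/Ag is the cathode, Al³⁺/Al the anode: E°cell = +2.47 V, n = 3.
Overall reaction: 3 Ag⁺(aq) + Al(s) → 3 Ag(s) + Al³⁺(aq); Q = [Al³⁺]^1/[Ag⁺]^3.
From E = E° − (0.0592/n) log Q: log Q = (E° − E)·n/0.0592 = (+2.47 − (+2.275))·3/0.0592 = 9.8818.
So 3·log[Ag⁺] = 1·log(0.74) − log Q = -0.1308 − (9.8818) = -10.0126; log[Ag⁺] = -10.0126 / 3 = -3.3375; [Ag⁺] = 10^(-3.3375) ≈ 0.00046 M.

0.00046 M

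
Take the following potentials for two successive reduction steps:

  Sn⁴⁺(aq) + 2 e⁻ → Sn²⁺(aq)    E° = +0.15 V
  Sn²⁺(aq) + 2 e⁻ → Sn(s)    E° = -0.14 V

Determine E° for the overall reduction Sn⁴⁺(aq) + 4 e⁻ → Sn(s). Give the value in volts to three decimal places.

Standard free energies of sequential steps add: ΔG°₃ = ΔG°₁ + ΔG°₂, so n₃E°₃ = n₁E°₁ + n₂E°₂.
E°₃ = (2×+0.15 + 2×-0.14) / 4 = (+0.020) / 4 = +0.005 V.

+0.005 V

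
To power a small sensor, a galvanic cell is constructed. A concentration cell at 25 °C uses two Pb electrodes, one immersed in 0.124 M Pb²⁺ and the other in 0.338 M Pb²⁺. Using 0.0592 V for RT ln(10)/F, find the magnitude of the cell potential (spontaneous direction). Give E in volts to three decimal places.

For a concentration cell E°cell = 0. The 0.338 M side is the cathode (reduction is favoured where [Pb²⁺] is higher).
With n = 2, E = −(0.0592/2) log([Pb²⁺]ₐₙ/[Pb²⁺]꜀ₐₜ) = −(0.0592/2) log(0.124/0.338) = −(0.0592/2)(-0.435) = +0.013 V.

+0.013 V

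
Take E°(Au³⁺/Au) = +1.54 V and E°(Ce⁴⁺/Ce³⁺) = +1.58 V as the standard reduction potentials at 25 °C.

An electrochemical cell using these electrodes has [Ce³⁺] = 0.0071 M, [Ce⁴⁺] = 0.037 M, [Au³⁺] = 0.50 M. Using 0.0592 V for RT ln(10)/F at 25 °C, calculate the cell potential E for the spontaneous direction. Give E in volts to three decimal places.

Ce⁴⁺/Ce³⁺ is the cathode (higher E°), Au³⁺/Au the anode: E°cell = +1.58 − (+1.54) = +0.04 V, n = 3.
Overall: 3 Ce⁴⁺(aq) + Au(s) → 3 Ce³⁺(aq) + Au³⁺(aq)
Q = [Ce³⁺]^3·[Au³⁺] / ([Ce⁴⁺]^3); log Q = -2.452.
E = E° − (0.0592/n) log Q = +0.04 − (0.0592/3)(-2.452) = +0.088 V.

+0.088 V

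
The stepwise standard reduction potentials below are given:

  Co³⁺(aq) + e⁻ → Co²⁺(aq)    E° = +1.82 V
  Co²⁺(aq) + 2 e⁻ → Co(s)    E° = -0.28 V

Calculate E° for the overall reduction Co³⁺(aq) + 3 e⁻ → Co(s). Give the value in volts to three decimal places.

+0.420 V

Standard free energies of sequential steps add: ΔG°₃ = ΔG°₁ + ΔG°₂, so n₃E°₃ = n₁E°₁ + n₂E°₂.
E°₃ = (1×+1.82 + 2×-0.28) / 3 = (+1.260) / 3 = +0.420 V.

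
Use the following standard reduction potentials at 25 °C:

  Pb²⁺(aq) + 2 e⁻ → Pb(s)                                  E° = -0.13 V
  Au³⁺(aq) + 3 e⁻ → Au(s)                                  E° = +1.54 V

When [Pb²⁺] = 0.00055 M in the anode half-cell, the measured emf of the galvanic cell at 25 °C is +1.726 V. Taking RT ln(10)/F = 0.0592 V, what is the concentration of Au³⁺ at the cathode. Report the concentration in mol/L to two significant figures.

0.0089 M

Au³⁺/Au is the cathode, Pb²⁺/Pb the anode: E°cell = +1.67 V, n = 6.
Overall reaction: 2 Au³⁺(aq) + 3 Pb(s) → 2 Au(s) + 3 Pb²⁺(aq); Q = [Pb²⁺]^3/[Au³⁺]^2.
From E = E° − (0.0592/n) log Q: log Q = (E° − E)·n/0.0592 = (+1.67 − (+1.726))·6/0.0592 = -5.6757.
So 2·log[Au³⁺] = 3·log(0.00055) − log Q = -9.7789 − (-5.6757) = -4.1032; log[Au³⁺] = -4.1032 / 2 = -2.0516; [Au³⁺] = 10^(-2.0516) ≈ 0.0089 M.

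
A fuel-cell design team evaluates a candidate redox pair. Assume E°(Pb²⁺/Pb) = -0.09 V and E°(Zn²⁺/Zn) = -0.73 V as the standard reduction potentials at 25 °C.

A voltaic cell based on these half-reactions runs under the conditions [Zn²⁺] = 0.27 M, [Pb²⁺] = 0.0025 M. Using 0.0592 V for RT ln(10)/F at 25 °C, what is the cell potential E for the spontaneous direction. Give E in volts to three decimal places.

Pb²⁺/Pb is the cathode (higher E°), Zn²⁺/Zn the anode: E°cell = -0.09 − (-0.73) = +0.64 V, n = 2.
Overall: Pb²⁺(aq) + Zn(s) → Pb(s) + Zn²⁺(aq)
Q = [Zn²⁺] / ([Pb²⁺]); log Q = 2.033.
E = E° − (0.0592/n) log Q = +0.64 − (0.0592/2)(2.033) = +0.580 V.

+0.580 V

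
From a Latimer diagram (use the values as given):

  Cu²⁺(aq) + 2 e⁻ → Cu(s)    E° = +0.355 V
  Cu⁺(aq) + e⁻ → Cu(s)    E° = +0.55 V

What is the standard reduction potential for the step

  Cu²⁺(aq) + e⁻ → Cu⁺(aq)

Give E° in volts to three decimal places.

Sequential free energies add, so n₃E°₃ = n₁E°₁ + n₂E°₂.
With n₃ = 2, and the known step contributing 1×(+0.55) V, the unknown satisfies 1·E° = 2×(+0.355) − 1×(+0.55) = +0.160.
E° = +0.160 / 1 = +0.160 V.

+0.160 V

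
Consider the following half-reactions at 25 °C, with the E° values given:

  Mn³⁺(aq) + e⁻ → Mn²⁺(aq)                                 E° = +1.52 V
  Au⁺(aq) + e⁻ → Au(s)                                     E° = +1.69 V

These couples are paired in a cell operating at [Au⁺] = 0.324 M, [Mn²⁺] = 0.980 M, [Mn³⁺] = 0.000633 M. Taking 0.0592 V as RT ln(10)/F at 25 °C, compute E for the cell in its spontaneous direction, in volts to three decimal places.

+0.330 V

Au⁺/Au is the cathode (higher E°), Mn³⁺/Mn²⁺ the anode: E°cell = +1.69 − (+1.52) = +0.17 V, n = 1.
Overall: Au⁺(aq) + Mn²⁺(aq) → Au(s) + Mn³⁺(aq)
Q = [Mn³⁺] / ([Au⁺]·[Mn²⁺]); log Q = -2.700.
E = E° − (0.0592/n) log Q = +0.17 − (0.0592/1)(-2.700) = +0.330 V.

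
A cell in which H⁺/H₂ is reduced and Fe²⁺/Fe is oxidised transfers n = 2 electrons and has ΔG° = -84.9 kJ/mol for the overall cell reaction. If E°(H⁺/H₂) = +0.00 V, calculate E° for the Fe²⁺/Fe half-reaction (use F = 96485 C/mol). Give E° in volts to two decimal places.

E°cell = −ΔG°/(nF) = −(-84.9×10³)/((2)(96485)) = +0.440 V.
Since H⁺/H₂ is the cathode and Fe²⁺/Fe the anode, E°cell = E°(H⁺/H₂) − E°(Fe²⁺/Fe).
So E°(Fe²⁺/Fe) = E°(H⁺/H₂) − E°cell = (+0.00) − (+0.440) = -0.44 V.

-0.44 V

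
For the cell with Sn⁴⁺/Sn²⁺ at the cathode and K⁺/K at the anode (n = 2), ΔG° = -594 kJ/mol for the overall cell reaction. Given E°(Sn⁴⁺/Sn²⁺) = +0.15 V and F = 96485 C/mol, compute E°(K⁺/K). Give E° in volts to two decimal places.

E°cell = −ΔG°/(nF) = −(-594×10³)/((2)(96485)) = +3.078 V.
Since Sn⁴⁺/Sn²⁺ is the cathode and K⁺/K the anode, E°cell = E°(Sn⁴⁺/Sn²⁺) − E°(K⁺/K).
So E°(K⁺/K) = E°(Sn⁴⁺/Sn²⁺) − E°cell = (+0.15) − (+3.078) = -2.93 V.

-2.93 V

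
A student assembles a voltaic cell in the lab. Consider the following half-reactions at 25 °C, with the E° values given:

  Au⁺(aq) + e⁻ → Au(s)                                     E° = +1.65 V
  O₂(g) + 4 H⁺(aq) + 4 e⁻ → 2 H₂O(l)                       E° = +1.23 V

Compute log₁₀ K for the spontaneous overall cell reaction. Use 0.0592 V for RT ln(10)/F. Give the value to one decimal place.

Cathode: Au⁺/Au; anode: O₂/H₂O. E°cell = +0.42 V, n = 4.
log K = nE°cell / 0.0592 = (4)(+0.42) / 0.0592 = 28.4.

28.4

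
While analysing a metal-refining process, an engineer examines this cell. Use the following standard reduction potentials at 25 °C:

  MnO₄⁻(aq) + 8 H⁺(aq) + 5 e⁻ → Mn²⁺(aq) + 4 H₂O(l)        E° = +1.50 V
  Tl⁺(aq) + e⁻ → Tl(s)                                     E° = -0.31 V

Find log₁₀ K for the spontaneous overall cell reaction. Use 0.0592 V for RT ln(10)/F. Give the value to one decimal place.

Cathode: MnO₄⁻/Mn²⁺; anode: Tl⁺/Tl. E°cell = +1.81 V, n = 5.
log K = nE°cell / 0.0592 = (5)(+1.81) / 0.0592 = 152.9.

152.9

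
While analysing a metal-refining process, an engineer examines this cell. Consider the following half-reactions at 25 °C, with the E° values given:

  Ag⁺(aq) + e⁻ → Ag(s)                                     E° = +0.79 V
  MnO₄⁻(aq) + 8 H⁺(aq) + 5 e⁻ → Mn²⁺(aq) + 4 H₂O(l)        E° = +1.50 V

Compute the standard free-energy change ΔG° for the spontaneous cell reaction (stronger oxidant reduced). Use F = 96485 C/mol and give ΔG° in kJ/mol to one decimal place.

MnO₄⁻/Mn²⁺ (E° = +1.50 V) is the cathode; Ag⁺/Ag (E° = +0.79 V) is the anode, so E°cell = +0.71 V.
Balancing electrons gives n = 5 (lcm of 5 and 1).
ΔG° = −nFE° = −(5)(96485)(+0.71) = -342,522 J = -342.5 kJ/mol.

-342.5 kJ/mol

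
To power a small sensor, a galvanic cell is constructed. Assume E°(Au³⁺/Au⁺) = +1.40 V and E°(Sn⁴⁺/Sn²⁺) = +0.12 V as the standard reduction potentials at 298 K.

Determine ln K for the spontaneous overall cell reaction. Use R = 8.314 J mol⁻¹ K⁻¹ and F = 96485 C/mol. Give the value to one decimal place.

99.7

Cathode: Au³⁺/Au⁺; anode: Sn⁴⁺/Sn²⁺. E°cell = (+1.40) − (+0.12) = +1.28 V, with n = 2.
ΔG° = −nFE° = −RT ln K, so ln K = nFE°/(RT) = (2)(96485)(+1.28) / ((8.314)(298)) = 99.695.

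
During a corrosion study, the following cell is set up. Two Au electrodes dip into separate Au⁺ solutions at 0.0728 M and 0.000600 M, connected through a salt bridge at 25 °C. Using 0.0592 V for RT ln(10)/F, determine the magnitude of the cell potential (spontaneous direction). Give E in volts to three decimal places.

+0.123 V

For a concentration cell E°cell = 0. The 0.0728 M side is the cathode (reduction is favoured where [Au⁺] is higher).
With n = 1, E = −(0.0592/1) log([Au⁺]ₐₙ/[Au⁺]꜀ₐₜ) = −(0.0592/1) log(0.0006/0.0728) = −(0.0592/1)(-2.084) = +0.123 V.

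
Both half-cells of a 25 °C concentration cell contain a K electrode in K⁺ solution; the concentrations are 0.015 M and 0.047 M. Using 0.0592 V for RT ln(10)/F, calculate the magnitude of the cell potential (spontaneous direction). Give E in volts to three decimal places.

+0.029 V

For a concentration cell E°cell = 0. The 0.047 M side is the cathode (reduction is favoured where [K⁺] is higher).
With n = 1, E = −(0.0592/1) log([K⁺]ₐₙ/[K⁺]꜀ₐₜ) = −(0.0592/1) log(0.015/0.047) = −(0.0592/1)(-0.496) = +0.029 V.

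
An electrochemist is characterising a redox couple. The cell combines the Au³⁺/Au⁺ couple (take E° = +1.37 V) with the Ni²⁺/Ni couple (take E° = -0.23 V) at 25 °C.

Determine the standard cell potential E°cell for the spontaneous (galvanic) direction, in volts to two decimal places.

The Au³⁺/Au⁺ couple has the higher reduction potential, so it is the cathode; Ni²⁺/Ni is oxidised at the anode.
E°cell = E°(cathode) − E°(anode) = (+1.37) − (-0.23) = +1.60 V.
Since E°cell > 0, the reaction is spontaneous under standard conditions.

+1.60 V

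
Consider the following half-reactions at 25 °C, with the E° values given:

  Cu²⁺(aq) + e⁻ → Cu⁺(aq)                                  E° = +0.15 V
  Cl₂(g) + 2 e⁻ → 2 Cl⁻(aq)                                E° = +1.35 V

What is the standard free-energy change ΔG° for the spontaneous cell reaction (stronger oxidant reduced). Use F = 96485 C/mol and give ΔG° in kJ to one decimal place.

-231.6 kJ

Cl₂/Cl⁻ (E° = +1.35 V) is the cathode; Cu²⁺/Cu⁺ (E° = +0.15 V) is the anode, so E°cell = +1.20 V.
Balancing electrons gives n = 2 (lcm of 2 and 1).
ΔG° = −nFE° = −(2)(96485)(+1.20) = -231,564 J = -231.6 kJ.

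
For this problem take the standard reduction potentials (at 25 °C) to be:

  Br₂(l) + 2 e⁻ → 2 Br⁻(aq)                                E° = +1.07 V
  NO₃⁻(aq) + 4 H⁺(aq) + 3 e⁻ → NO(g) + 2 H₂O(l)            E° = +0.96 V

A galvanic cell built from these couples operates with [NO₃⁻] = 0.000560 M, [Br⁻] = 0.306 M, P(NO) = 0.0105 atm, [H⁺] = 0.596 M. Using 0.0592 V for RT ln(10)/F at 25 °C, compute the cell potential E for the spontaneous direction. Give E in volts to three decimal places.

+0.183 V

Br₂/Br⁻ is the cathode (higher E°), NO₃⁻/NO the anode: E°cell = +1.07 − (+0.96) = +0.11 V, n = 6.
Overall: 3 Br₂(l) + 2 NO(g) + 4 H₂O(l) → 6 Br⁻(aq) + 2 NO₃⁻(aq) + 8 H⁺(aq)
Q = [Br⁻]^6·[NO₃⁻]^2·[H⁺]^8 / (P(NO)^2); log Q = -7.430.
E = E° − (0.0592/n) log Q = +0.11 − (0.0592/6)(-7.430) = +0.183 V.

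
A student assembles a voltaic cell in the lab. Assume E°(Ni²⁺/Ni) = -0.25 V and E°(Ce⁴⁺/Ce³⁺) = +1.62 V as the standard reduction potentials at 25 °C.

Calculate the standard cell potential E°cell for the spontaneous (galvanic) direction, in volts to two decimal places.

+1.87 V

The Ce⁴⁺/Ce³⁺ couple has the higher reduction potential, so it is the cathode; Ni²⁺/Ni is oxidised at the anode.
E°cell = E°(cathode) − E°(anode) = (+1.62) − (-0.25) = +1.87 V.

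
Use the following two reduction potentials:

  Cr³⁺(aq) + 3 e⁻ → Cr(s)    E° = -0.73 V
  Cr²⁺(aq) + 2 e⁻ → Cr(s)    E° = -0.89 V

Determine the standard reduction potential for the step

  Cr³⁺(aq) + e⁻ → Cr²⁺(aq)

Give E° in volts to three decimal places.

Sequential free energies add, so n₃E°₃ = n₁E°₁ + n₂E°₂.
With n₃ = 3, and the known step contributing 2×(-0.89) V, the unknown satisfies 1·E° = 3×(-0.73) − 2×(-0.89) = -0.410.
E° = -0.410 / 1 = -0.410 V.

-0.410 V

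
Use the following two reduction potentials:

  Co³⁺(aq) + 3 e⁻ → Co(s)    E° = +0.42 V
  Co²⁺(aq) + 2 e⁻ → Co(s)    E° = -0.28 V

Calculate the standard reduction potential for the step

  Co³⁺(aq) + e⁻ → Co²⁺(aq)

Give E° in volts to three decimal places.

+1.820 V

Sequential free energies add, so n₃E°₃ = n₁E°₁ + n₂E°₂.
With n₃ = 3, and the known step contributing 2×(-0.28) V, the unknown satisfies 1·E° = 3×(+0.42) − 2×(-0.28) = +1.820.
E° = +1.820 / 1 = +1.820 V.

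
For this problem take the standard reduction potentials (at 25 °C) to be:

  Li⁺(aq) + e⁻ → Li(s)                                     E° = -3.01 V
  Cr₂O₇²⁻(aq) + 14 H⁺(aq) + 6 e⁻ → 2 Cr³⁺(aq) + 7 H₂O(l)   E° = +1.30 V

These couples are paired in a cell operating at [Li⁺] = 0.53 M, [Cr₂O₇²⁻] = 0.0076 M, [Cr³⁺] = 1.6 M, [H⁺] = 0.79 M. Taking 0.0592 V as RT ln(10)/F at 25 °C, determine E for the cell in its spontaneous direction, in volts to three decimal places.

+4.287 V

Cr₂O₇²⁻/Cr³⁺ is the cathode (higher E°), Li⁺/Li the anode: E°cell = +1.30 − (-3.01) = +4.31 V, n = 6.
Overall: Cr₂O₇²⁻(aq) + 14 H⁺(aq) + 6 Li(s) → 2 Cr³⁺(aq) + 7 H₂O(l) + 6 Li⁺(aq)
Q = [Cr³⁺]^2·[Li⁺]^6 / ([Cr₂O₇²⁻]·[H⁺]^14); log Q = 2.306.
E = E° − (0.0592/n) log Q = +4.31 − (0.0592/6)(2.306) = +4.287 V.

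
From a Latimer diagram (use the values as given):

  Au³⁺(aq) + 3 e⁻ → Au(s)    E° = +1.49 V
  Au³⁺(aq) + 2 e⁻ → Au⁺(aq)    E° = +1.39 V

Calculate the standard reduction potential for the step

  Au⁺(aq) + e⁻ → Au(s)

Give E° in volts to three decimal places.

+1.690 V

Sequential free energies add, so n₃E°₃ = n₁E°₁ + n₂E°₂.
With n₃ = 3, and the known step contributing 2×(+1.39) V, the unknown satisfies 1·E° = 3×(+1.49) − 2×(+1.39) = +1.690.
E° = +1.690 / 1 = +1.690 V.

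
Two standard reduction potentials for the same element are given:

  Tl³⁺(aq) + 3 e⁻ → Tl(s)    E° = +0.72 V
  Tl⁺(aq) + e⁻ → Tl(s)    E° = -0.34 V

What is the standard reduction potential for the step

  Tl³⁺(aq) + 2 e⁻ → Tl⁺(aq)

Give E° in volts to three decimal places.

Sequential free energies add, so n₃E°₃ = n₁E°₁ + n₂E°₂.
With n₃ = 3, and the known step contributing 1×(-0.34) V, the unknown satisfies 2·E° = 3×(+0.72) − 1×(-0.34) = +2.500.
E° = +2.500 / 2 = +1.250 V.

+1.250 V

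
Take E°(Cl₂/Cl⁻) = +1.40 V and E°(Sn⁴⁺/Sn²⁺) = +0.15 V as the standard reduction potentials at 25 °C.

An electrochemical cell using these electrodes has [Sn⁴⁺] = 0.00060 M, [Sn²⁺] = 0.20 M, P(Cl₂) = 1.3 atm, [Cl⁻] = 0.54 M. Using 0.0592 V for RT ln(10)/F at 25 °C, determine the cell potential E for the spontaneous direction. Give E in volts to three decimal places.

+1.344 V

Cl₂/Cl⁻ is the cathode (higher E°), Sn⁴⁺/Sn²⁺ the anode: E°cell = +1.40 − (+0.15) = +1.25 V, n = 2.
Overall: Cl₂(g) + Sn²⁺(aq) → 2 Cl⁻(aq) + Sn⁴⁺(aq)
Q = [Cl⁻]^2·[Sn⁴⁺] / (P(Cl₂)·[Sn²⁺]); log Q = -3.172.
E = E° − (0.0592/n) log Q = +1.25 − (0.0592/2)(-3.172) = +1.344 V.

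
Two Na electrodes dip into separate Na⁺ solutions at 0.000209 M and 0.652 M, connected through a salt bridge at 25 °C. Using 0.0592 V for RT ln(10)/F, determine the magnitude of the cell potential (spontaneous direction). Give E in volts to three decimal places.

For a concentration cell E°cell = 0. The 0.652 M side is the cathode (reduction is favoured where [Na⁺] is higher).
With n = 1, E = −(0.0592/1) log([Na⁺]ₐₙ/[Na⁺]꜀ₐₜ) = −(0.0592/1) log(0.000209/0.652) = −(0.0592/1)(-3.494) = +0.207 V.

+0.207 V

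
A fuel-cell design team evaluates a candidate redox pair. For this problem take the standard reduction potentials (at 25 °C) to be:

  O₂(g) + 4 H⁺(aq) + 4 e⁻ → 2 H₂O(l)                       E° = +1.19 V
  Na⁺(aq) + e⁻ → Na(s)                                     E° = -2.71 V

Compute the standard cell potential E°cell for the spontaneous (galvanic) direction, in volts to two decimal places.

+3.90 V

The O₂/H₂O couple has the higher reduction potential, so it is the cathode; Na⁺/Na is oxidised at the anode.
E°cell = E°(cathode) − E°(anode) = (+1.19) − (-2.71) = +3.90 V.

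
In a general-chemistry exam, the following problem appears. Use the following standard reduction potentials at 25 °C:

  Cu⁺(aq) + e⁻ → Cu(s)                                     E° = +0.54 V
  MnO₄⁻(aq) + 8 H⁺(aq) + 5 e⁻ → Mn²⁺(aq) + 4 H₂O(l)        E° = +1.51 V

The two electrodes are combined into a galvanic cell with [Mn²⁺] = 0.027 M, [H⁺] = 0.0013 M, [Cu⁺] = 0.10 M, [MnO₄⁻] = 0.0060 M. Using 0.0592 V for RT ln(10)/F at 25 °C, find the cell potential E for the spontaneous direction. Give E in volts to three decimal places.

+0.748 V

MnO₄⁻/Mn²⁺ is the cathode (higher E°), Cu⁺/Cu the anode: E°cell = +1.51 − (+0.54) = +0.97 V, n = 5.
Overall: MnO₄⁻(aq) + 8 H⁺(aq) + 5 Cu(s) → Mn²⁺(aq) + 4 H₂O(l) + 5 Cu⁺(aq)
Q = [Mn²⁺]·[Cu⁺]^5 / ([MnO₄⁻]·[H⁺]^8); log Q = 18.742.
E = E° − (0.0592/n) log Q = +0.97 − (0.0592/5)(18.742) = +0.748 V.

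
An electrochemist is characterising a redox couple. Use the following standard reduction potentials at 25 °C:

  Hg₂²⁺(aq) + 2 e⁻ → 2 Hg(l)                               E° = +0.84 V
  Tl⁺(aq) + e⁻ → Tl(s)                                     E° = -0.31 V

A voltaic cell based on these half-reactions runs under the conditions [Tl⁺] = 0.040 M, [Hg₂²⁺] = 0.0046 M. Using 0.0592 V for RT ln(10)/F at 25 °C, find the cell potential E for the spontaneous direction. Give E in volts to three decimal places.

+1.164 V

Hg₂²⁺/Hg is the cathode (higher E°), Tl⁺/Tl the anode: E°cell = +0.84 − (-0.31) = +1.15 V, n = 2.
Overall: Hg₂²⁺(aq) + 2 Tl(s) → 2 Hg(l) + 2 Tl⁺(aq)
Q = [Tl⁺]^2 / ([Hg₂²⁺]); log Q = -0.459.
E = E° − (0.0592/n) log Q = +1.15 − (0.0592/2)(-0.459) = +1.164 V.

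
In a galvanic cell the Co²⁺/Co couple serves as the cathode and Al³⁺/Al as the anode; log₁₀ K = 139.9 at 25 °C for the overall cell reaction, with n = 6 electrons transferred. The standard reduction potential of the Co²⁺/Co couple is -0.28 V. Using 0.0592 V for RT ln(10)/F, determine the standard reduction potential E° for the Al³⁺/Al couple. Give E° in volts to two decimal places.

-1.66 V

E°cell = (0.0592/n)·log K = (0.0592/6)(139.9) = +1.380 V.
Since Co²⁺/Co is the cathode and Al³⁺/Al the anode, E°cell = E°(Co²⁺/Co) − E°(Al³⁺/Al).
So E°(Al³⁺/Al) = E°(Co²⁺/Co) − E°cell = (-0.28) − (+1.380) = -1.66 V.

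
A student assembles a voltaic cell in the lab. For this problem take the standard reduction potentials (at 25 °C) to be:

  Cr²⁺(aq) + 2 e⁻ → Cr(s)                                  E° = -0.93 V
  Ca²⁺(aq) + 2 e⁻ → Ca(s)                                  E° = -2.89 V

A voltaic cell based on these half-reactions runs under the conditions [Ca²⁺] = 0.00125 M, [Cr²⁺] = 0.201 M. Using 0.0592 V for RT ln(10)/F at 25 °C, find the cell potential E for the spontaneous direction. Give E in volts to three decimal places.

+2.025 V

Cr²⁺/Cr is the cathode (higher E°), Ca²⁺/Ca the anode: E°cell = -0.93 − (-2.89) = +1.96 V, n = 2.
Overall: Cr²⁺(aq) + Ca(s) → Cr(s) + Ca²⁺(aq)
Q = [Ca²⁺] / ([Cr²⁺]); log Q = -2.206.
E = E° − (0.0592/n) log Q = +1.96 − (0.0592/2)(-2.206) = +2.025 V.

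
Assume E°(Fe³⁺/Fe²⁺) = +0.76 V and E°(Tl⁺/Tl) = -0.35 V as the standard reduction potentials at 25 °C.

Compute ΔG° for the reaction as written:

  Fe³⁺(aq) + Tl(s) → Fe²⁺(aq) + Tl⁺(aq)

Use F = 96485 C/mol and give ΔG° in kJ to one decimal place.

-107.1 kJ

As written, Fe³⁺/Fe²⁺ is reduced (cathode) and Tl⁺/Tl is oxidised (anode), so E°cell = (+0.76) − (-0.35) = +1.11 V.
Balancing electrons gives n = 1.
ΔG° = −nFE° = −(1)(96485)(+1.11) = -107,098 J = -107.1 kJ.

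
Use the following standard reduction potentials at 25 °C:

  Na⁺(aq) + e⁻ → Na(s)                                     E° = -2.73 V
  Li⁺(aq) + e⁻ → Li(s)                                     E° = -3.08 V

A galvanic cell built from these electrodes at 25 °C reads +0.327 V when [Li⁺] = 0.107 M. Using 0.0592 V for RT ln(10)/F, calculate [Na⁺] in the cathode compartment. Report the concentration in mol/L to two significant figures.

Na⁺/Na is the cathode, Li⁺/Li the anode: E°cell = +0.35 V, n = 1.
Overall reaction: Na⁺(aq) + Li(s) → Na(s) + Li⁺(aq); Q = [Li⁺]^1/[Na⁺]^1.
From E = E° − (0.0592/n) log Q: log Q = (E° − E)·n/0.0592 = (+0.35 − (+0.327))·1/0.0592 = 0.3885.
So 1·log[Na⁺] = 1·log(0.107) − log Q = -0.9706 − (0.3885) = -1.3591; [Na⁺] = 10^(-1.3591) ≈ 0.044 M.

0.044 M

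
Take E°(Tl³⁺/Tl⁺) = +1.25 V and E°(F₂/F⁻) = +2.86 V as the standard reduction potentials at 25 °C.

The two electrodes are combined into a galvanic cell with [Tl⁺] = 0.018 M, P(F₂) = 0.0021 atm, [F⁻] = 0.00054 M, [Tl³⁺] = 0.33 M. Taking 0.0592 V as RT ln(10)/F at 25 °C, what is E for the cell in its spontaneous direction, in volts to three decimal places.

+1.687 V

F₂/F⁻ is the cathode (higher E°), Tl³⁺/Tl⁺ the anode: E°cell = +2.86 − (+1.25) = +1.61 V, n = 2.
Overall: F₂(g) + Tl⁺(aq) → 2 F⁻(aq) + Tl³⁺(aq)
Q = [F⁻]^2·[Tl³⁺] / (P(F₂)·[Tl⁺]); log Q = -2.594.
E = E° − (0.0592/n) log Q = +1.61 − (0.0592/2)(-2.594) = +1.687 V.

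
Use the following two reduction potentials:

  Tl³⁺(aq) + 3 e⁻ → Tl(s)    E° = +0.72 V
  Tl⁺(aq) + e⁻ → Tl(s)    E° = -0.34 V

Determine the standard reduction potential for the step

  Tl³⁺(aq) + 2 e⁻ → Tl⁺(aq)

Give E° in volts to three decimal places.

+1.250 V

Sequential free energies add, so n₃E°₃ = n₁E°₁ + n₂E°₂.
With n₃ = 3, and the known step contributing 1×(-0.34) V, the unknown satisfies 2·E° = 3×(+0.72) − 1×(-0.34) = +2.500.
E° = +2.500 / 2 = +1.250 V.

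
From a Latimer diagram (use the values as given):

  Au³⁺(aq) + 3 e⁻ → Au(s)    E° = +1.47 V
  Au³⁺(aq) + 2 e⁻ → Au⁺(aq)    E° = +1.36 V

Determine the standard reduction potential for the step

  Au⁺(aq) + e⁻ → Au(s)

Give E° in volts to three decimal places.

Sequential free energies add, so n₃E°₃ = n₁E°₁ + n₂E°₂.
With n₃ = 3, and the known step contributing 2×(+1.36) V, the unknown satisfies 1·E° = 3×(+1.47) − 2×(+1.36) = +1.690.
E° = +1.690 / 1 = +1.690 V.

+1.690 V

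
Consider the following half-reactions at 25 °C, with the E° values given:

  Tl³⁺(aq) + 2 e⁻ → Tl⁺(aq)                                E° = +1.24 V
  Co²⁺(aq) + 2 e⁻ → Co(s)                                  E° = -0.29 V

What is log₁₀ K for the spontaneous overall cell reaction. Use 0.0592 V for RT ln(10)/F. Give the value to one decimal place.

51.7

Cathode: Tl³⁺/Tl⁺; anode: Co²⁺/Co. E°cell = +1.53 V, n = 2.
log K = nE°cell / 0.0592 = (2)(+1.53) / 0.0592 = 51.7.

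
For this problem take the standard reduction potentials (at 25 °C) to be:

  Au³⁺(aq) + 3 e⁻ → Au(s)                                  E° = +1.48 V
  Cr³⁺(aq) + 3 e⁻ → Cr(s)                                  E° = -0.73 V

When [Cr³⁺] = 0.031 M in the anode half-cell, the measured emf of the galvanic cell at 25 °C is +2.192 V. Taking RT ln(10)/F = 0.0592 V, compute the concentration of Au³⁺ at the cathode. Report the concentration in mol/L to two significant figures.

Au³⁺/Au is the cathode, Cr³⁺/Cr the anode: E°cell = +2.21 V, n = 3.
Overall reaction: Au³⁺(aq) + Cr(s) → Au(s) + Cr³⁺(aq); Q = [Cr³⁺]^1/[Au³⁺]^1.
From E = E° − (0.0592/n) log Q: log Q = (E° − E)·n/0.0592 = (+2.21 − (+2.192))·3/0.0592 = 0.9122.
So 1·log[Au³⁺] = 1·log(0.031) − log Q = -1.5086 − (0.9122) = -2.4208; [Au³⁺] = 10^(-2.4208) ≈ 0.0038 M.

0.0038 M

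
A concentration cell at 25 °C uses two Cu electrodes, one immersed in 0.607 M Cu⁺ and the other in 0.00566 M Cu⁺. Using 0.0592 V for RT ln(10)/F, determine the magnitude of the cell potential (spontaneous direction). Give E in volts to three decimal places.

For a concentration cell E°cell = 0. The 0.607 M side is the cathode (reduction is favoured where [Cu⁺] is higher).
With n = 1, E = −(0.0592/1) log([Cu⁺]ₐₙ/[Cu⁺]꜀ₐₜ) = −(0.0592/1) log(0.00566/0.607) = −(0.0592/1)(-2.030) = +0.120 V.

+0.120 V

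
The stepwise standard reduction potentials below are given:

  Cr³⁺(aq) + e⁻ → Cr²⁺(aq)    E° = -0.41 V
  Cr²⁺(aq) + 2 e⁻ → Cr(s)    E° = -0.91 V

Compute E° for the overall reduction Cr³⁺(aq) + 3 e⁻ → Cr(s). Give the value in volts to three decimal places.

Since ΔG° = −nFE° is additive over sequential reductions, n₃E°₃ = n₁E°₁ + n₂E°₂.
E°₃ = (1×-0.41 + 2×-0.91) / 3 = (-2.230) / 3 = -0.743 V.
Simply averaging or adding the two E° values would be wrong; the electron-weighted sum is required.

-0.743 V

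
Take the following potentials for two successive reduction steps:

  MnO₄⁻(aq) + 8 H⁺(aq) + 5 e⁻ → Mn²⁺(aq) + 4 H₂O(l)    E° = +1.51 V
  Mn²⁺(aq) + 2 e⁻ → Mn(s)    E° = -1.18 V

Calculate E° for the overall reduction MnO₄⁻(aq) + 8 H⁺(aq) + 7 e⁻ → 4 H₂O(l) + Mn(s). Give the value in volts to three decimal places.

+0.741 V

Since ΔG° = −nFE° is additive over sequential reductions, n₃E°₃ = n₁E°₁ + n₂E°₂.
E°₃ = (5×+1.51 + 2×-1.18) / 7 = (+5.190) / 7 = +0.741 V.
Simply averaging or adding the two E° values would be wrong; the electron-weighted sum is required.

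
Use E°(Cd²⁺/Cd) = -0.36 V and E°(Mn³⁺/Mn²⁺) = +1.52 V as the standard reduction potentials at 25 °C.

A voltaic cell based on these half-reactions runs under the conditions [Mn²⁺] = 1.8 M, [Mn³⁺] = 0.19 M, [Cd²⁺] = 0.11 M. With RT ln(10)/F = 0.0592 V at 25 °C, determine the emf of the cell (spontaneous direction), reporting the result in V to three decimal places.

Mn³⁺/Mn²⁺ is the cathode (higher E°), Cd²⁺/Cd the anode: E°cell = +1.52 − (-0.36) = +1.88 V, n = 2.
Overall: 2 Mn³⁺(aq) + Cd(s) → 2 Mn²⁺(aq) + Cd²⁺(aq)
Q = [Mn²⁺]^2·[Cd²⁺] / ([Mn³⁺]^2); log Q = 0.994.
E = E° − (0.0592/n) log Q = +1.88 − (0.0592/2)(0.994) = +1.851 V.

+1.851 V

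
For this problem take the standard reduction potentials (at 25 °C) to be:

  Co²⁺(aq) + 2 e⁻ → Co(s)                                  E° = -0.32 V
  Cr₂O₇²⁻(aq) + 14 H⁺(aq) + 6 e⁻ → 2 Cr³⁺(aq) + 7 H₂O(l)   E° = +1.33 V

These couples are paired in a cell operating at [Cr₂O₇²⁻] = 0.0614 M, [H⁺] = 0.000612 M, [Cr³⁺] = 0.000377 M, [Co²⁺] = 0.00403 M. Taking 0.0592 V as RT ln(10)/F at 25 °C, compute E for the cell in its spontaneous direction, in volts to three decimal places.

+1.333 V

Cr₂O₇²⁻/Cr³⁺ is the cathode (higher E°), Co²⁺/Co the anode: E°cell = +1.33 − (-0.32) = +1.65 V, n = 6.
Overall: Cr₂O₇²⁻(aq) + 14 H⁺(aq) + 3 Co(s) → 2 Cr³⁺(aq) + 7 H₂O(l) + 3 Co²⁺(aq)
Q = [Cr³⁺]^2·[Co²⁺]^3 / ([Cr₂O₇²⁻]·[H⁺]^14); log Q = 32.166.
E = E° − (0.0592/n) log Q = +1.65 − (0.0592/6)(32.166) = +1.333 V.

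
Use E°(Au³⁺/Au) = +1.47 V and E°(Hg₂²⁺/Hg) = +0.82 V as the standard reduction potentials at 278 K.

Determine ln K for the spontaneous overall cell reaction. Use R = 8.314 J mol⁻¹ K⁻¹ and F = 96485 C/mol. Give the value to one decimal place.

Cathode: Au³⁺/Au; anode: Hg₂²⁺/Hg. E°cell = (+1.47) − (+0.82) = +0.65 V, with n = 6.
ΔG° = −nFE° = −RT ln K, so ln K = nFE°/(RT) = (6)(96485)(+0.65) / ((8.314)(278)) = 162.806.

162.8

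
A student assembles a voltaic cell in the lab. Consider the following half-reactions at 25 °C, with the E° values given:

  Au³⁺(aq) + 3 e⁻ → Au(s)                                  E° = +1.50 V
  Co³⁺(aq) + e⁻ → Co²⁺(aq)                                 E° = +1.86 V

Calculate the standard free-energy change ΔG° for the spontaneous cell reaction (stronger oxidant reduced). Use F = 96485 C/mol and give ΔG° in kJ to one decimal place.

-104.2 kJ

Co³⁺/Co²⁺ (E° = +1.86 V) is the cathode; Au³⁺/Au (E° = +1.50 V) is the anode, so E°cell = +0.36 V.
Balancing electrons gives n = 3 (lcm of 1 and 3).
ΔG° = −nFE° = −(3)(96485)(+0.36) = -104,204 J = -104.2 kJ.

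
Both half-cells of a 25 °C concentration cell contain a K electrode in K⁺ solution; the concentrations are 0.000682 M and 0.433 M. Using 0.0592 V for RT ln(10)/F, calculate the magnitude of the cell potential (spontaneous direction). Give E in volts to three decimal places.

+0.166 V

For a concentration cell E°cell = 0. The 0.433 M side is the cathode (reduction is favoured where [K⁺] is higher).
With n = 1, E = −(0.0592/1) log([K⁺]ₐₙ/[K⁺]꜀ₐₜ) = −(0.0592/1) log(0.000682/0.433) = −(0.0592/1)(-2.803) = +0.166 V.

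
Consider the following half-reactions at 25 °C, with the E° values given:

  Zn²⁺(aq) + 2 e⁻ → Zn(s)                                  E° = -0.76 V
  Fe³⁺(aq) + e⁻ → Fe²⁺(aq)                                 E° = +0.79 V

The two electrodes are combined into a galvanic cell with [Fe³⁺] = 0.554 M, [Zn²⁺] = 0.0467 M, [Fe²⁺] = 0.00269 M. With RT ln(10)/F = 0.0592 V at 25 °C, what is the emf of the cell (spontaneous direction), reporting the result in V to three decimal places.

+1.726 V

Fe³⁺/Fe²⁺ is the cathode (higher E°), Zn²⁺/Zn the anode: E°cell = +0.79 − (-0.76) = +1.55 V, n = 2.
Overall: 2 Fe³⁺(aq) + Zn(s) → 2 Fe²⁺(aq) + Zn²⁺(aq)
Q = [Fe²⁺]^2·[Zn²⁺] / ([Fe³⁺]^2); log Q = -5.958.
E = E° − (0.0592/n) log Q = +1.55 − (0.0592/2)(-5.958) = +1.726 V.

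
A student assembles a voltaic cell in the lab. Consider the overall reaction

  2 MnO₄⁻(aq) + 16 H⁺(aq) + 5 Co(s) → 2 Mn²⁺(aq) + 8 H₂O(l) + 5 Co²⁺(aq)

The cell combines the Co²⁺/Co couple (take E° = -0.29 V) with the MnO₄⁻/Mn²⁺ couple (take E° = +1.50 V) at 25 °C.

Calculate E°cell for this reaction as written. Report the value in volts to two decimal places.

+1.79 V

The MnO₄⁻/Mn²⁺ couple has the higher reduction potential, so it is the cathode; Co²⁺/Co is oxidised at the anode.
E°cell = E°(cathode) − E°(anode) = (+1.50) − (-0.29) = +1.79 V.
Since E°cell > 0, the reaction is spontaneous under standard conditions.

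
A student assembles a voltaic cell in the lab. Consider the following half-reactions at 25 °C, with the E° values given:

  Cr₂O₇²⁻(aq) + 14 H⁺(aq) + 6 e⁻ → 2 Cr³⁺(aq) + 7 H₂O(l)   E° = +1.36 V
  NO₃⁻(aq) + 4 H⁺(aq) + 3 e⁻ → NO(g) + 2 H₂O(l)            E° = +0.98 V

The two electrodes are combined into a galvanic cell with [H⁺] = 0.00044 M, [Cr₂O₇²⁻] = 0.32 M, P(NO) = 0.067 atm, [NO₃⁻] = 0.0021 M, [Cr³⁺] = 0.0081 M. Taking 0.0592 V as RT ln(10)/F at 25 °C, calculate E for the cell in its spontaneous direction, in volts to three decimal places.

Cr₂O₇²⁻/Cr³⁺ is the cathode (higher E°), NO₃⁻/NO the anode: E°cell = +1.36 − (+0.98) = +0.38 V, n = 6.
Overall: Cr₂O₇²⁻(aq) + 6 H⁺(aq) + 2 NO(g) → 2 Cr³⁺(aq) + 3 H₂O(l) + 2 NO₃⁻(aq)
Q = [Cr³⁺]^2·[NO₃⁻]^2 / ([Cr₂O₇²⁻]·[H⁺]^6·P(NO)^2); log Q = 13.443.
E = E° − (0.0592/n) log Q = +0.38 − (0.0592/6)(13.443) = +0.247 V.

+0.247 V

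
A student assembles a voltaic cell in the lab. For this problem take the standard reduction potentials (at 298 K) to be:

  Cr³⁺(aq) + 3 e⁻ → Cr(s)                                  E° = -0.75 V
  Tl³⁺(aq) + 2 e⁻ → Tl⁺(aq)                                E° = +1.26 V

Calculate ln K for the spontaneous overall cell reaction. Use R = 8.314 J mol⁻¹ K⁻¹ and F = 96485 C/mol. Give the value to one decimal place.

469.7

Cathode: Tl³⁺/Tl⁺; anode: Cr³⁺/Cr. E°cell = (+1.26) − (-0.75) = +2.01 V, with n = 6.
ΔG° = −nFE° = −RT ln K, so ln K = nFE°/(RT) = (6)(96485)(+2.01) / ((8.314)(298)) = 469.657.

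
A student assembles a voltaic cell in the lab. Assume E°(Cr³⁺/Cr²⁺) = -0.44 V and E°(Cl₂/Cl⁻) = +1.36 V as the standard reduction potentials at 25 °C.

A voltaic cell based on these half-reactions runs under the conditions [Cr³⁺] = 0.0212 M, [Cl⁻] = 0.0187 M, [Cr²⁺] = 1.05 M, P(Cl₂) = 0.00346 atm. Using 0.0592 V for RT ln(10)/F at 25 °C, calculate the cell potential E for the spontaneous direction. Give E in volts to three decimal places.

+1.930 V

Cl₂/Cl⁻ is the cathode (higher E°), Cr³⁺/Cr²⁺ the anode: E°cell = +1.36 − (-0.44) = +1.80 V, n = 2.
Overall: Cl₂(g) + 2 Cr²⁺(aq) → 2 Cl⁻(aq) + 2 Cr³⁺(aq)
Q = [Cl⁻]^2·[Cr³⁺]^2 / (P(Cl₂)·[Cr²⁺]^2); log Q = -4.385.
E = E° − (0.0592/n) log Q = +1.80 − (0.0592/2)(-4.385) = +1.930 V.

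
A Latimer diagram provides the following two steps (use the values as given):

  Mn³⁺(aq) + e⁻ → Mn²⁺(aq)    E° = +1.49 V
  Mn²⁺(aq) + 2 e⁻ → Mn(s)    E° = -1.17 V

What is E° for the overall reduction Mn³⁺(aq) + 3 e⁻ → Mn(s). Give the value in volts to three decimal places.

Standard free energies of sequential steps add: ΔG°₃ = ΔG°₁ + ΔG°₂, so n₃E°₃ = n₁E°₁ + n₂E°₂.
E°₃ = (1×+1.49 + 2×-1.17) / 3 = (-0.850) / 3 = -0.283 V.

-0.283 V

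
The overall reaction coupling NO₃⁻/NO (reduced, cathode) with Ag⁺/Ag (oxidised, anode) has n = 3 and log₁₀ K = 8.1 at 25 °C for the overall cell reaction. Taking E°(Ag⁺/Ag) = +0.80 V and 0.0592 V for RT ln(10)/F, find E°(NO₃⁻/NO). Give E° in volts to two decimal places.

E°cell = (0.0592/n)·log K = (0.0592/3)(8.1) = +0.160 V.
Since NO₃⁻/NO is the cathode and Ag⁺/Ag the anode, E°cell = E°(NO₃⁻/NO) − E°(Ag⁺/Ag).
So E°(NO₃⁻/NO) = E°cell + E°(Ag⁺/Ag) = +0.160 + (+0.80) = +0.96 V.

+0.96 V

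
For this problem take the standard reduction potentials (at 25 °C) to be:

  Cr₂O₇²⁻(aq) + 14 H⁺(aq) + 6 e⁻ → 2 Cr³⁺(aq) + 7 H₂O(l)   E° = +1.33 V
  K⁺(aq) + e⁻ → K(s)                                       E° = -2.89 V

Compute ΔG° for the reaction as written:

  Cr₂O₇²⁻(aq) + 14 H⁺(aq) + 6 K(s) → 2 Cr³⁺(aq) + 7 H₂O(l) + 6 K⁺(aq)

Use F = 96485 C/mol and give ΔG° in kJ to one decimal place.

As written, Cr₂O₇²⁻/Cr³⁺ is reduced (cathode) and K⁺/K is oxidised (anode), so E°cell = (+1.33) − (-2.89) = +4.22 V.
Balancing electrons gives n = 6.
ΔG° = −nFE° = −(6)(96485)(+4.22) = -2,443,000 J = -2443.0 kJ.

-2443.0 kJ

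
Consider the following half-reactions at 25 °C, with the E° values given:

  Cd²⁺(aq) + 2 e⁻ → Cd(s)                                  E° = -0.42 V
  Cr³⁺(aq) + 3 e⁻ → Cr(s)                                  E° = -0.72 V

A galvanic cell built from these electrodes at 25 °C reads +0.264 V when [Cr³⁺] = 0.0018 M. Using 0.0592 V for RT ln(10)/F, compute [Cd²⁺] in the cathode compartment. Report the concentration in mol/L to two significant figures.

Cd²⁺/Cd is the cathode, Cr³⁺/Cr the anode: E°cell = +0.30 V, n = 6.
Overall reaction: 3 Cd²⁺(aq) + 2 Cr(s) → 3 Cd(s) + 2 Cr³⁺(aq); Q = [Cr³⁺]^2/[Cd²⁺]^3.
From E = E° − (0.0592/n) log Q: log Q = (E° − E)·n/0.0592 = (+0.30 − (+0.264))·6/0.0592 = 3.6486.
So 3·log[Cd²⁺] = 2·log(0.0018) − log Q = -5.4895 − (3.6486) = -9.1381; log[Cd²⁺] = -9.1381 / 3 = -3.0460; [Cd²⁺] = 10^(-3.0460) ≈ 0.00090 M.

0.00090 M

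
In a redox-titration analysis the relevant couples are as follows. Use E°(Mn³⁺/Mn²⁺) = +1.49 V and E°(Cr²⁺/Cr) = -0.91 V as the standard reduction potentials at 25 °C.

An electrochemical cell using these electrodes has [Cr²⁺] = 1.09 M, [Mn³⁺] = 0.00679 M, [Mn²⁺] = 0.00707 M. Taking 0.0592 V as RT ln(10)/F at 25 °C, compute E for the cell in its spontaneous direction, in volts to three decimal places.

+2.398 V

Mn³⁺/Mn²⁺ is the cathode (higher E°), Cr²⁺/Cr the anode: E°cell = +1.49 − (-0.91) = +2.40 V, n = 2.
Overall: 2 Mn³⁺(aq) + Cr(s) → 2 Mn²⁺(aq) + Cr²⁺(aq)
Q = [Mn²⁺]^2·[Cr²⁺] / ([Mn³⁺]^2); log Q = 0.073.
E = E° − (0.0592/n) log Q = +2.40 − (0.0592/2)(0.073) = +2.398 V.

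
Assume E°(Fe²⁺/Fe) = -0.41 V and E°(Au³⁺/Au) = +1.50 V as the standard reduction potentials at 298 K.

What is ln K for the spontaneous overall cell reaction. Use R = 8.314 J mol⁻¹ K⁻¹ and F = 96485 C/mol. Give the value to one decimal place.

Cathode: Au³⁺/Au; anode: Fe²⁺/Fe. E°cell = (+1.50) − (-0.41) = +1.91 V, with n = 6.
ΔG° = −nFE° = −RT ln K, so ln K = nFE°/(RT) = (6)(96485)(+1.91) / ((8.314)(298)) = 446.291.

446.3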